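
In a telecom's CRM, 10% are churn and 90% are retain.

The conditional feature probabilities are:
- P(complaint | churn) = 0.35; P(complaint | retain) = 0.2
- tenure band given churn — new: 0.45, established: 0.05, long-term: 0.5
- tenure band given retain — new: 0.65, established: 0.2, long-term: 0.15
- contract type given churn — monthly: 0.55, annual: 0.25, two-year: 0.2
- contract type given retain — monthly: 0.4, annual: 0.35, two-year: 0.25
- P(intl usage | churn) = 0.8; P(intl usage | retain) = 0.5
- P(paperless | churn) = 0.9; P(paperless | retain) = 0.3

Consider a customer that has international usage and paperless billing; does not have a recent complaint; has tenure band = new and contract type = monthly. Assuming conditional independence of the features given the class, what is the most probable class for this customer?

retain

churn: 0.1 × (1−0.35) × 0.45 × 0.55 × 0.8 × 0.9 = 0.011583
retain: 0.9 × (1−0.2) × 0.65 × 0.4 × 0.5 × 0.3 = 0.02808
Highest score → retain.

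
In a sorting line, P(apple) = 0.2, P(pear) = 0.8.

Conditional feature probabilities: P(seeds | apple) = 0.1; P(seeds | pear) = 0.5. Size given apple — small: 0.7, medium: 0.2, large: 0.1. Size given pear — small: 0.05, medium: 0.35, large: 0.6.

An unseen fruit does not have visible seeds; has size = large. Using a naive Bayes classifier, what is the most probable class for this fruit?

apple: 0.2 × (1−0.1) × 0.1 = 0.018
pear: 0.8 × (1−0.5) × 0.6 = 0.24
Highest score → pear.

pear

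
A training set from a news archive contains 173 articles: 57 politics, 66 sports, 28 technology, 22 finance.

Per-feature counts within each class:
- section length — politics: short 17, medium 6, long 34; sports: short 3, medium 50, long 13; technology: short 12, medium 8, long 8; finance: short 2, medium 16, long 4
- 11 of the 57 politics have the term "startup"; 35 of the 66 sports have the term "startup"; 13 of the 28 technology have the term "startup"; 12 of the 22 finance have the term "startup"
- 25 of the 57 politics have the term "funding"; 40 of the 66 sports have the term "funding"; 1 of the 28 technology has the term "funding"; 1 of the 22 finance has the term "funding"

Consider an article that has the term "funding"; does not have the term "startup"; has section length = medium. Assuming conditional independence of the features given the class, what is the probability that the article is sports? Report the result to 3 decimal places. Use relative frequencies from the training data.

politics: (57/173) × (6/57) × (46/57) × (25/57) ≈ 0.0122759
sports: (66/173) × (50/66) × (31/66) × (40/66) ≈ 0.0822731
technology: (28/173) × (8/28) × (15/28) × (1/28) ≈ 0.000884747
finance: (22/173) × (16/22) × (10/22) × (1/22) ≈ 0.00191086
P(sports | x) = 0.0822731 / 0.097344607 ≈ 0.845

0.845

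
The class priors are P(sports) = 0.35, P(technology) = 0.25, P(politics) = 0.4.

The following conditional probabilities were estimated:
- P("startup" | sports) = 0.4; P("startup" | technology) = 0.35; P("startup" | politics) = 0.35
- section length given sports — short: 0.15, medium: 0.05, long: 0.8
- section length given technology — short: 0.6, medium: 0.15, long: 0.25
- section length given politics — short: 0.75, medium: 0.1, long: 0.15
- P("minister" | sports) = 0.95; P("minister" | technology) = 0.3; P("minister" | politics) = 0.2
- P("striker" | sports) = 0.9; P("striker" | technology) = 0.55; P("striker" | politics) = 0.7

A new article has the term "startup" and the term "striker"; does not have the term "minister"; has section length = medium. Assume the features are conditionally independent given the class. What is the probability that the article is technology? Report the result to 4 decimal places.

sports: 0.35 × 0.4 × 0.05 × (1−0.95) × 0.9 = 0.000315
technology: 0.25 × 0.35 × 0.15 × (1−0.3) × 0.55 = 0.005053125
politics: 0.4 × 0.35 × 0.1 × (1−0.2) × 0.7 = 0.00784
P(technology | x) = 0.005053125 / 0.013208125 ≈ 0.3826

0.3826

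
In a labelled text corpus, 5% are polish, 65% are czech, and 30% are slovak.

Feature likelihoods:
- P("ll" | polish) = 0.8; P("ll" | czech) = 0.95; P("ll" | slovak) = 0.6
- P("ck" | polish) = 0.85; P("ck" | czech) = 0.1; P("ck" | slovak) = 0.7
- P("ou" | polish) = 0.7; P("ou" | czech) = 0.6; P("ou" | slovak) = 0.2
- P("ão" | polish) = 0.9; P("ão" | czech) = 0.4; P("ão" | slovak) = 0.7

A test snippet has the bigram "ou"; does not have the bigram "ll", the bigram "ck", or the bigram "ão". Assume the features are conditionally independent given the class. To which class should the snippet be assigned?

polish: 0.05 × (1−0.8) × (1−0.85) × 0.7 × (1−0.9) = 0.000105
czech: 0.65 × (1−0.95) × (1−0.1) × 0.6 × (1−0.4) = 0.01053
slovak: 0.3 × (1−0.6) × (1−0.7) × 0.2 × (1−0.7) = 0.00216
Highest score → czech.

czech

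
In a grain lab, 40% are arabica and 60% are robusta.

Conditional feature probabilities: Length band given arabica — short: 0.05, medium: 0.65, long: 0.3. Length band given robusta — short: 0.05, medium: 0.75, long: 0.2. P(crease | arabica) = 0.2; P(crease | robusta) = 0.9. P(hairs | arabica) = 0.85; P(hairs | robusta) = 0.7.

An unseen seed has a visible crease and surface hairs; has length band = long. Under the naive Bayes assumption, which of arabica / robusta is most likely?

arabica: 0.4 × 0.3 × 0.2 × 0.85 = 0.0204
robusta: 0.6 × 0.2 × 0.9 × 0.7 = 0.0756
Highest score → robusta.

robusta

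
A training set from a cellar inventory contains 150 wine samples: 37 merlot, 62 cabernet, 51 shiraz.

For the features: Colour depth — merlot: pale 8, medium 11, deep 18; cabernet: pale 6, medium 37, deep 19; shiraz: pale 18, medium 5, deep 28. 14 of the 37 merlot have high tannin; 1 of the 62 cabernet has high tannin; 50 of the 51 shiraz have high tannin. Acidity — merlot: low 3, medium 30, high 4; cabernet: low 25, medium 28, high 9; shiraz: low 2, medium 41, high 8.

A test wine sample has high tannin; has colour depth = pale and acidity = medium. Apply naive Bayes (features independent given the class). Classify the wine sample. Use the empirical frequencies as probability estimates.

shiraz

merlot: (37/150) × (8/37) × (14/37) × (30/37) ≈ 0.0163623
cabernet: (62/150) × (6/62) × (1/62) × (28/62) ≈ 0.000291363
shiraz: (51/150) × (18/51) × (50/51) × (41/51) ≈ 0.094579
Highest score → shiraz.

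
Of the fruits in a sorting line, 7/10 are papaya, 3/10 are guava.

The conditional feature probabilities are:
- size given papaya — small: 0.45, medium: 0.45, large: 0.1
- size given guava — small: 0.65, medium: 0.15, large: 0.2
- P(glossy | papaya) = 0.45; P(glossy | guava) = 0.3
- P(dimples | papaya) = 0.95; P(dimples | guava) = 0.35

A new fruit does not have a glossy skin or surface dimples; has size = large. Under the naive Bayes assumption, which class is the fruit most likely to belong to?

guava

papaya: 0.7 × 0.1 × (1−0.45) × (1−0.95) = 0.001925
guava: 0.3 × 0.2 × (1−0.3) × (1−0.35) = 0.0273
Highest score → guava.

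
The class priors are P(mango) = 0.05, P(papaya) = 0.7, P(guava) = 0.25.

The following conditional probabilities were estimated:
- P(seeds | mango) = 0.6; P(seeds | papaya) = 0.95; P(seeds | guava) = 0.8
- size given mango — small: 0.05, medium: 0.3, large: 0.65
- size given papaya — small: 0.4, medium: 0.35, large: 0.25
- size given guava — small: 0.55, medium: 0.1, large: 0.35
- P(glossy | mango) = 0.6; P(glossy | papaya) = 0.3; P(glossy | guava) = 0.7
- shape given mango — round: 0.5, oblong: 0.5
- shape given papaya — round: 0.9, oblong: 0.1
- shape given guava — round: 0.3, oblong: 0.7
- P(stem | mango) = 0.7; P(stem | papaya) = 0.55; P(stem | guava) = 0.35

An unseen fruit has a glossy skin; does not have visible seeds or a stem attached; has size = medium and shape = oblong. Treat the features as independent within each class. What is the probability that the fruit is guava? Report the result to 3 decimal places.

mango: 0.05 × (1−0.6) × 0.3 × 0.6 × 0.5 × (1−0.7) = 0.00054
papaya: 0.7 × (1−0.95) × 0.35 × 0.3 × 0.1 × (1−0.55) = 0.000165375
guava: 0.25 × (1−0.8) × 0.1 × 0.7 × 0.7 × (1−0.35) = 0.0015925
P(guava | x) = 0.0015925 / 0.002297875 ≈ 0.693

0.693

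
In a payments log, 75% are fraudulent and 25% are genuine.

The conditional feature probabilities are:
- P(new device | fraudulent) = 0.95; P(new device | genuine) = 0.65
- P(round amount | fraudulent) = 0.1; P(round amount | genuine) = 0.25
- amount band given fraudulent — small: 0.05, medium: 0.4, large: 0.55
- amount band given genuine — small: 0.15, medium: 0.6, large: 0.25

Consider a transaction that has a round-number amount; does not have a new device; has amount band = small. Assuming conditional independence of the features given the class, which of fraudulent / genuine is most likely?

genuine

fraudulent: 0.75 × (1−0.95) × 0.1 × 0.05 = 0.0001875
genuine: 0.25 × (1−0.65) × 0.25 × 0.15 = 0.00328125
Highest score → genuine.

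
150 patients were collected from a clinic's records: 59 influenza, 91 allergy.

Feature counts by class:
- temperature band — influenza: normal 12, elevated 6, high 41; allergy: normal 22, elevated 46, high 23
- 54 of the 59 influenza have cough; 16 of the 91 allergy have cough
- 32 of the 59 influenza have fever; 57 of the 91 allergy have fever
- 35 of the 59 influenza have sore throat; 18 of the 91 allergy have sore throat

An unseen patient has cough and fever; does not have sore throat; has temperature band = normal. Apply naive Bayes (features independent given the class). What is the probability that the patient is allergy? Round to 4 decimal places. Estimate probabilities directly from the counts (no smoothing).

0.4451

influenza: (59/150) × (12/59) × (54/59) × (32/59) × (24/59) ≈ 0.0161543
allergy: (91/150) × (22/91) × (16/91) × (57/91) × (73/91) ≈ 0.0129576
P(allergy | x) = 0.0129576 / 0.0291119 ≈ 0.4451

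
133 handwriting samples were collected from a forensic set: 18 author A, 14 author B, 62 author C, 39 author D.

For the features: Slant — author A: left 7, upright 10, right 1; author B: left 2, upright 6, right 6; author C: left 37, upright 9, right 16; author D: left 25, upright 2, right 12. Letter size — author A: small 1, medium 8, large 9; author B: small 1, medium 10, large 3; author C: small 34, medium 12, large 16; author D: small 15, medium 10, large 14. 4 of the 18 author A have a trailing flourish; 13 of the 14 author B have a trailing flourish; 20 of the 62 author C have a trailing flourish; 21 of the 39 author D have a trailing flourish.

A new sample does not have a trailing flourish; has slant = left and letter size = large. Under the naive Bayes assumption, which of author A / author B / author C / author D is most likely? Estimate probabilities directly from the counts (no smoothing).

author C

author A: (18/133) × (7/18) × (9/18) × (14/18) ≈ 0.0204678
author B: (14/133) × (2/14) × (3/14) × (1/14) ≈ 0.000230167
author C: (62/133) × (37/62) × (16/62) × (42/62) ≈ 0.0486336
author D: (39/133) × (25/39) × (14/39) × (18/39) ≈ 0.0311429
Highest score → author C.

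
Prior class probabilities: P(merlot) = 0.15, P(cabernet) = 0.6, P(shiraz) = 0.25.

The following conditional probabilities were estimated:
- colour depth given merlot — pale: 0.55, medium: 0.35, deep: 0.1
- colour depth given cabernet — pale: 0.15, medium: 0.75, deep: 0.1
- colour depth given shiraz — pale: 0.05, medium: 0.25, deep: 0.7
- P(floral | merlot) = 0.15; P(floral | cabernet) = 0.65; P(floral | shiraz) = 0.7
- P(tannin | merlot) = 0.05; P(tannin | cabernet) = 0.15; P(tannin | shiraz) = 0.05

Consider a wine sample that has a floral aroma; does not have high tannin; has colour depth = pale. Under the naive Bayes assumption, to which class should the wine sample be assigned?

merlot: 0.15 × 0.55 × 0.15 × (1−0.05) = 0.01175625
cabernet: 0.6 × 0.15 × 0.65 × (1−0.15) = 0.049725
shiraz: 0.25 × 0.05 × 0.7 × (1−0.05) = 0.0083125
Highest score → cabernet.

cabernet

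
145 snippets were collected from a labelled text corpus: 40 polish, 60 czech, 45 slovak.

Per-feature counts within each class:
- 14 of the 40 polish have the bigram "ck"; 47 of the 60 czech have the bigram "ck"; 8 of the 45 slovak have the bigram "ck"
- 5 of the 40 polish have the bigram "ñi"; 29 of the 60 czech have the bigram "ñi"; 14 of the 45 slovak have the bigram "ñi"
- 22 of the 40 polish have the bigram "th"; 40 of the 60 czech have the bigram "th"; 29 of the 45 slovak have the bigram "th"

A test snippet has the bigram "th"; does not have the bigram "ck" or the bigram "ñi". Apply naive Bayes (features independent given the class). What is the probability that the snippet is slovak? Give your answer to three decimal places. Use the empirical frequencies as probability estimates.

0.492

polish: (40/145) × (26/40) × (35/40) × (22/40) ≈ 0.0862931
czech: (60/145) × (13/60) × (31/60) × (40/60) ≈ 0.0308812
slovak: (45/145) × (37/45) × (31/45) × (29/45) ≈ 0.113284
P(slovak | x) = 0.113284 / 0.2304583 ≈ 0.492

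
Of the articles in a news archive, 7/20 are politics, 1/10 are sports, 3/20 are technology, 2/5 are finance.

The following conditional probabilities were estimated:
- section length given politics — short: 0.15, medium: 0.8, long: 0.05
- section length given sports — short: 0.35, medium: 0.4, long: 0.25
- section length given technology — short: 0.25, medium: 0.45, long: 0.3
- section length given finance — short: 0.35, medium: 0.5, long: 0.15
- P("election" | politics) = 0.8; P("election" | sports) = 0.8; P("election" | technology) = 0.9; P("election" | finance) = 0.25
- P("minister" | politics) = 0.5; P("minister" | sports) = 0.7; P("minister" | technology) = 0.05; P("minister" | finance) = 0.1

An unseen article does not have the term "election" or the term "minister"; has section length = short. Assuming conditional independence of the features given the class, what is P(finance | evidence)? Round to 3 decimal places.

politics: 0.35 × 0.15 × (1−0.8) × (1−0.5) = 0.00525
sports: 0.1 × 0.35 × (1−0.8) × (1−0.7) = 0.0021
technology: 0.15 × 0.25 × (1−0.9) × (1−0.05) = 0.0035625
finance: 0.4 × 0.35 × (1−0.25) × (1−0.1) = 0.0945
P(finance | x) = 0.0945 / 0.1054125 ≈ 0.896

0.896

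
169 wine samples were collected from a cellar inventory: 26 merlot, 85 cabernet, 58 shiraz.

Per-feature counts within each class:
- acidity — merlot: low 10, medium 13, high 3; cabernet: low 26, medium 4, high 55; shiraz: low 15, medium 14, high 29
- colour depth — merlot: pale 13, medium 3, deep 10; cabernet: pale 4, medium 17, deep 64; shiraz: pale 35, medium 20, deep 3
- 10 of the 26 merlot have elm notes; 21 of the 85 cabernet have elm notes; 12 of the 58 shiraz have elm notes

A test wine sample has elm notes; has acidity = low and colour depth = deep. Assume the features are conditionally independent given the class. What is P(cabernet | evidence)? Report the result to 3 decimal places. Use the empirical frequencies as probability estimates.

0.747

merlot: (26/169) × (10/26) × (10/26) × (10/26) ≈ 0.00875319
cabernet: (85/169) × (26/85) × (64/85) × (21/85) ≈ 0.0286186
shiraz: (58/169) × (15/58) × (3/58) × (12/58) ≈ 0.000949841
P(cabernet | x) = 0.0286186 / 0.038321631 ≈ 0.747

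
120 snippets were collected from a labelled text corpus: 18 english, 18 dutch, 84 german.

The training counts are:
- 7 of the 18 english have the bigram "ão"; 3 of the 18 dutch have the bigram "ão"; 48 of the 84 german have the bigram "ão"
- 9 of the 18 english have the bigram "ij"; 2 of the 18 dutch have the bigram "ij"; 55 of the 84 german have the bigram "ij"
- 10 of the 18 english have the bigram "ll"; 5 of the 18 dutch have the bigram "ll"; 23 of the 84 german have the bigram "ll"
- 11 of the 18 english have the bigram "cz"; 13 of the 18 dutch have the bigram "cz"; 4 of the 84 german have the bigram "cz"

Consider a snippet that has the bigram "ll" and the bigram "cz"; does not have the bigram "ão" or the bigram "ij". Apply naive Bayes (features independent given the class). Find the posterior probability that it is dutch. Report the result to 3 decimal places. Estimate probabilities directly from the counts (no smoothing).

0.569

english: (18/120) × (11/18) × (9/18) × (10/18) × (11/18) ≈ 0.0155607
dutch: (18/120) × (15/18) × (16/18) × (5/18) × (13/18) ≈ 0.0222908
german: (84/120) × (36/84) × (29/84) × (23/84) × (4/84) ≈ 0.00135042
P(dutch | x) = 0.0222908 / 0.03920192 ≈ 0.569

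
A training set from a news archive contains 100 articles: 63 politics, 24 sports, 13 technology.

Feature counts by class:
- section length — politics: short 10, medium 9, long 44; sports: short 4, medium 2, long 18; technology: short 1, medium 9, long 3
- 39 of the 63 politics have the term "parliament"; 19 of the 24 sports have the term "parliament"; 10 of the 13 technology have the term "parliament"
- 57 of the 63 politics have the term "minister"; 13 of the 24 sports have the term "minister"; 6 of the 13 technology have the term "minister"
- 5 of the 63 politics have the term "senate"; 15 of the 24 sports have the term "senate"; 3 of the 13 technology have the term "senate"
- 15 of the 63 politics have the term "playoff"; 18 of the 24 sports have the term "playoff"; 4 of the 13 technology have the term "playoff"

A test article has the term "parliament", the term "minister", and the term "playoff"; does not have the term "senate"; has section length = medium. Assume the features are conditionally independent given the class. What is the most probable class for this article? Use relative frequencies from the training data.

politics: (63/100) × (9/63) × (39/63) × (57/63) × (58/63) × (15/63) ≈ 0.0110494
sports: (24/100) × (2/24) × (19/24) × (13/24) × (9/24) × (18/24) = 0.002412109375
technology: (13/100) × (9/13) × (10/13) × (6/13) × (10/13) × (4/13) ≈ 0.00756276
Highest score → politics.

politics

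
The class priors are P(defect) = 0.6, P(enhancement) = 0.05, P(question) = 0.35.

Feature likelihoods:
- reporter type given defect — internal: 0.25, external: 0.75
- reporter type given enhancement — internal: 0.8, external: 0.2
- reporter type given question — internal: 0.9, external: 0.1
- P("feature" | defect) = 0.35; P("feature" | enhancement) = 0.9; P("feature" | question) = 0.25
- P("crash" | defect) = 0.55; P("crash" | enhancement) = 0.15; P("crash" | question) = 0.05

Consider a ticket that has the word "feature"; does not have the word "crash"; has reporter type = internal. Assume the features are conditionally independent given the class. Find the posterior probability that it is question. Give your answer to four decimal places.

0.5798

defect: 0.6 × 0.25 × 0.35 × (1−0.55) = 0.023625
enhancement: 0.05 × 0.8 × 0.9 × (1−0.15) = 0.0306
question: 0.35 × 0.9 × 0.25 × (1−0.05) = 0.0748125
P(question | x) = 0.0748125 / 0.1290375 ≈ 0.5798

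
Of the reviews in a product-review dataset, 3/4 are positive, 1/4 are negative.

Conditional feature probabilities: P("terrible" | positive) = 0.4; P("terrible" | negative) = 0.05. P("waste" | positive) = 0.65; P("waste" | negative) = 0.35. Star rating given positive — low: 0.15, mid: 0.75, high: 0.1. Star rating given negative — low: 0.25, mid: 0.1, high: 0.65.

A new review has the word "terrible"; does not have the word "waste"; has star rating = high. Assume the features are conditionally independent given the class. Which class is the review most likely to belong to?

positive: 0.75 × 0.4 × (1−0.65) × 0.1 = 0.0105
negative: 0.25 × 0.05 × (1−0.35) × 0.65 = 0.00528125
Highest score → positive.

positive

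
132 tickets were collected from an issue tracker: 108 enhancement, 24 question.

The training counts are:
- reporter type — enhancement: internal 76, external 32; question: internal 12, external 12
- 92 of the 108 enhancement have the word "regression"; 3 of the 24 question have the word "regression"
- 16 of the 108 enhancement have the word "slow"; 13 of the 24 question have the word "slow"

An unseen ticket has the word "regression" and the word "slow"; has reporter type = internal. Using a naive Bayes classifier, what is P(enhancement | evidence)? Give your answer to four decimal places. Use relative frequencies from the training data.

enhancement: (108/132) × (76/108) × (92/108) × (16/108) ≈ 0.0726608
question: (24/132) × (12/24) × (3/24) × (13/24) ≈ 0.0061553
P(enhancement | x) = 0.0726608 / 0.0788161 ≈ 0.9219

0.9219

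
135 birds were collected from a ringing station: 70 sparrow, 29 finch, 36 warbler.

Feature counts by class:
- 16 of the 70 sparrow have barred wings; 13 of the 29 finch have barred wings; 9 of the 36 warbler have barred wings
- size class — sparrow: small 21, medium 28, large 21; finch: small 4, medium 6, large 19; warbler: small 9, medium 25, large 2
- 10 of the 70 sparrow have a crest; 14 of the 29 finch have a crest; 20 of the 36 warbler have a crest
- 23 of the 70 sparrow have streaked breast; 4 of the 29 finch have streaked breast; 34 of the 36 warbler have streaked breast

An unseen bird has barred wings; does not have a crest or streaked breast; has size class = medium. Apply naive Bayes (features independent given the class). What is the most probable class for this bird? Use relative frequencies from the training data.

sparrow: (70/135) × (16/70) × (28/70) × (60/70) × (47/70) ≈ 0.0272834
finch: (29/135) × (13/29) × (6/29) × (15/29) × (25/29) ≈ 0.00888379
warbler: (36/135) × (9/36) × (25/36) × (16/36) × (2/36) ≈ 0.00114312
Highest score → sparrow.

sparrow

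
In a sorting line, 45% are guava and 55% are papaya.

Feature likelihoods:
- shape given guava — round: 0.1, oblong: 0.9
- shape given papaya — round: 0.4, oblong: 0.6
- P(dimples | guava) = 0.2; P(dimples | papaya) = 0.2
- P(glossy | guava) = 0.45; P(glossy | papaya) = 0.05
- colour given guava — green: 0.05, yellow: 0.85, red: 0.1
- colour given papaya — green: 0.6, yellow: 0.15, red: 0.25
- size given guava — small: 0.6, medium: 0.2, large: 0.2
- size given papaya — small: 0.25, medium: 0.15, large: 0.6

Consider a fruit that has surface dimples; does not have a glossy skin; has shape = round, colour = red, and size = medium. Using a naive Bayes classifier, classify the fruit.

guava: 0.45 × 0.1 × 0.2 × (1−0.45) × 0.1 × 0.2 = 0.000099
papaya: 0.55 × 0.4 × 0.2 × (1−0.05) × 0.25 × 0.15 = 0.0015675
Highest score → papaya.

papaya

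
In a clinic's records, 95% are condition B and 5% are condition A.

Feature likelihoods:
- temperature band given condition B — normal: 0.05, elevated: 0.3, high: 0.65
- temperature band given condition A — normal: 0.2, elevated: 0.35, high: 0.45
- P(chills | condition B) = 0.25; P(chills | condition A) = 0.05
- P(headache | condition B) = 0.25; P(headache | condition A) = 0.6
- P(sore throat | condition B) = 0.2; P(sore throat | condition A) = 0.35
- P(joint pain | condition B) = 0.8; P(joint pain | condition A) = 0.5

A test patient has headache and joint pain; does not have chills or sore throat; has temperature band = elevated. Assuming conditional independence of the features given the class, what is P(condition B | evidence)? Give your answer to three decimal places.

condition B: 0.95 × 0.3 × (1−0.25) × 0.25 × (1−0.2) × 0.8 = 0.0342
condition A: 0.05 × 0.35 × (1−0.05) × 0.6 × (1−0.35) × 0.5 = 0.003241875
P(condition B | x) = 0.0342 / 0.037441875 ≈ 0.913

0.913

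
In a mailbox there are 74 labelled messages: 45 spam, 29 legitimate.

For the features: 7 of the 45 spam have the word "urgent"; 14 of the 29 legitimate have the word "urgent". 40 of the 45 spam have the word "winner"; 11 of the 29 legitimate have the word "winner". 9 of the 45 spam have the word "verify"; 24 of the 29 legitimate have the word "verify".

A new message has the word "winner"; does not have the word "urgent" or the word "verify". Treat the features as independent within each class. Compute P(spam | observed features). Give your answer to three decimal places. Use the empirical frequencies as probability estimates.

0.965

spam: (45/74) × (38/45) × (40/45) × (36/45) ≈ 0.365165
legitimate: (29/74) × (15/29) × (11/29) × (5/29) ≈ 0.0132564
P(spam | x) = 0.365165 / 0.3784214 ≈ 0.965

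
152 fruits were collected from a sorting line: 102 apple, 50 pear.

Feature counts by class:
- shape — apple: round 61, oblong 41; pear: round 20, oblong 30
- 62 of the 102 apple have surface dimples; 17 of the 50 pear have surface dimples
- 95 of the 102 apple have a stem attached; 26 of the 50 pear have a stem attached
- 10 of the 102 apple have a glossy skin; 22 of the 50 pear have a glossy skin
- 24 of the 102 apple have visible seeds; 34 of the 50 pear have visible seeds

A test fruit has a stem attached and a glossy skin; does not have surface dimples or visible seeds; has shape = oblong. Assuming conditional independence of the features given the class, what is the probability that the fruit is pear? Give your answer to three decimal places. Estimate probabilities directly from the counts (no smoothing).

apple: (102/152) × (41/102) × (40/102) × (95/102) × (10/102) × (78/102) ≈ 0.00738614
pear: (50/152) × (30/50) × (33/50) × (26/50) × (22/50) × (16/50) ≈ 0.00953735
P(pear | x) = 0.00953735 / 0.01692349 ≈ 0.564

0.564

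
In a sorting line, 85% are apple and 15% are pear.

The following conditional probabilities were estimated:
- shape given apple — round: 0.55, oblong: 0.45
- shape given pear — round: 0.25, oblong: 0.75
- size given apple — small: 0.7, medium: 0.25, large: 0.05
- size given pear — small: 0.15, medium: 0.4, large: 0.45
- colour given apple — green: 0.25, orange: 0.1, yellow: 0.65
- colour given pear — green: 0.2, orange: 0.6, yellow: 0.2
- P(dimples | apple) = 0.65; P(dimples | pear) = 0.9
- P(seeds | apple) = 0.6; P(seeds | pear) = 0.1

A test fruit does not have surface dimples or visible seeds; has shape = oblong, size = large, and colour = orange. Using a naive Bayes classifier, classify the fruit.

pear

apple: 0.85 × 0.45 × 0.05 × 0.1 × (1−0.65) × (1−0.6) = 0.00026775
pear: 0.15 × 0.75 × 0.45 × 0.6 × (1−0.9) × (1−0.1) = 0.00273375
Highest score → pear.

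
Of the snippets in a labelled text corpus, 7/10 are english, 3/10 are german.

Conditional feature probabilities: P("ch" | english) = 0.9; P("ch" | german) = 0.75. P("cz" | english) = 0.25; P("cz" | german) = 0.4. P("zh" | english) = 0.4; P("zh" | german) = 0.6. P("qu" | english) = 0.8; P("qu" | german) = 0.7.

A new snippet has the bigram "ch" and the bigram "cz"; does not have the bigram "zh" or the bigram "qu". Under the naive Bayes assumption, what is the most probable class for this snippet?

english: 0.7 × 0.9 × 0.25 × (1−0.4) × (1−0.8) = 0.0189
german: 0.3 × 0.75 × 0.4 × (1−0.6) × (1−0.7) = 0.0108
Highest score → english.

english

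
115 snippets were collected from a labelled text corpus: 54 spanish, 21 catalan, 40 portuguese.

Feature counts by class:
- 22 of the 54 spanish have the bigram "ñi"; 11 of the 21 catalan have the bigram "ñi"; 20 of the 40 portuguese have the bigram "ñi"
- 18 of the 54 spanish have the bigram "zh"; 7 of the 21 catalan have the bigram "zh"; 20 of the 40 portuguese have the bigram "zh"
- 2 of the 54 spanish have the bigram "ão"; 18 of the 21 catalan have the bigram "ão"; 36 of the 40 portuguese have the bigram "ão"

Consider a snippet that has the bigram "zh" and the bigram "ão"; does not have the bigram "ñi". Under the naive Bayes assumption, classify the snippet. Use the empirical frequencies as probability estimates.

portuguese

spanish: (54/115) × (32/54) × (18/54) × (2/54) ≈ 0.00343532
catalan: (21/115) × (10/21) × (7/21) × (18/21) ≈ 0.0248447
portuguese: (40/115) × (20/40) × (20/40) × (36/40) ≈ 0.0782609
Highest score → portuguese.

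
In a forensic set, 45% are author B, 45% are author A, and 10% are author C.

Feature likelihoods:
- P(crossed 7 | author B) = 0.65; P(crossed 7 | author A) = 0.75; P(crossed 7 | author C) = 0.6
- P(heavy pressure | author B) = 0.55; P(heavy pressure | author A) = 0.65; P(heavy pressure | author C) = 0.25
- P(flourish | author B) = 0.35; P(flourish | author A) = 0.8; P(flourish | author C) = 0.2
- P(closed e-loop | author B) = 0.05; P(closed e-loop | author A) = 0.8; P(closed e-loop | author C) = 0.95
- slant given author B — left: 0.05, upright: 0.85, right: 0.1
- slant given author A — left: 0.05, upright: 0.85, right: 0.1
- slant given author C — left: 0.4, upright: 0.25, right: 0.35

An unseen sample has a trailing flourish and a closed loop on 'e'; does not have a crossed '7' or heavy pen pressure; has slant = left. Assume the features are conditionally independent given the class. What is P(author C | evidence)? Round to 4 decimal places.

0.6330

author B: 0.45 × (1−0.65) × (1−0.55) × 0.35 × 0.05 × 0.05 = 0.000062015625
author A: 0.45 × (1−0.75) × (1−0.65) × 0.8 × 0.8 × 0.05 = 0.00126
author C: 0.1 × (1−0.6) × (1−0.25) × 0.2 × 0.95 × 0.4 = 0.00228
P(author C | x) = 0.00228 / 0.003602015625 ≈ 0.6330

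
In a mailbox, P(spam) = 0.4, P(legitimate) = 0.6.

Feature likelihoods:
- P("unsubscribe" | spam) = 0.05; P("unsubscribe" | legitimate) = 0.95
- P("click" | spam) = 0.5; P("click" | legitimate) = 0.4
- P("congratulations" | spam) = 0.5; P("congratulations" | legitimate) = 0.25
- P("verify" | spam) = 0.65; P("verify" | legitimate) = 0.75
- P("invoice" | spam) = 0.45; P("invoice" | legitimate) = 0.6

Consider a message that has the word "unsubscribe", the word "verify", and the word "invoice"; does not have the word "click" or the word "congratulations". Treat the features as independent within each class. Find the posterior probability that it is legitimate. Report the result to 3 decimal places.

0.987

spam: 0.4 × 0.05 × (1−0.5) × (1−0.5) × 0.65 × 0.45 = 0.0014625
legitimate: 0.6 × 0.95 × (1−0.4) × (1−0.25) × 0.75 × 0.6 = 0.115425
P(legitimate | x) = 0.115425 / 0.1168875 ≈ 0.987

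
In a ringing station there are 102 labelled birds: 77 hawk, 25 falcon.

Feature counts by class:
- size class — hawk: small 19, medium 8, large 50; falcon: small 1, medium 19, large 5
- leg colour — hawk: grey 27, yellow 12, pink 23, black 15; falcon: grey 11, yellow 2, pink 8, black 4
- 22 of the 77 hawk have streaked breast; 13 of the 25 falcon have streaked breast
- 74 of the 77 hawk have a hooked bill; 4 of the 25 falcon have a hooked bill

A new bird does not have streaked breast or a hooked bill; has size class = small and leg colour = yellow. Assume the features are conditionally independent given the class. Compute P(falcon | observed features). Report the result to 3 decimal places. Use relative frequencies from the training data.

0.281

hawk: (77/102) × (19/77) × (12/77) × (55/77) × (3/77) ≈ 0.000807879
falcon: (25/102) × (1/25) × (2/25) × (12/25) × (21/25) ≈ 0.000316235
P(falcon | x) = 0.000316235 / 0.001124114 ≈ 0.281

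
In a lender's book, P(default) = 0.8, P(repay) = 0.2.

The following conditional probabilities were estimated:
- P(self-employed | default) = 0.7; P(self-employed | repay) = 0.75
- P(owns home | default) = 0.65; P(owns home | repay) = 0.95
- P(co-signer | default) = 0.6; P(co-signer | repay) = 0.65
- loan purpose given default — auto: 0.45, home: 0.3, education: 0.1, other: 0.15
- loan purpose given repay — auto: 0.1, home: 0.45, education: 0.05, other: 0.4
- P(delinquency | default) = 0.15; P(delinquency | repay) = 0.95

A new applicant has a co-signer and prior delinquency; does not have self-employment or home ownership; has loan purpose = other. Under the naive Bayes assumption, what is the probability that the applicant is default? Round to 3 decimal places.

default: 0.8 × (1−0.7) × (1−0.65) × 0.6 × 0.15 × 0.15 = 0.001134
repay: 0.2 × (1−0.75) × (1−0.95) × 0.65 × 0.4 × 0.95 = 0.0006175
P(default | x) = 0.001134 / 0.0017515 ≈ 0.647

0.647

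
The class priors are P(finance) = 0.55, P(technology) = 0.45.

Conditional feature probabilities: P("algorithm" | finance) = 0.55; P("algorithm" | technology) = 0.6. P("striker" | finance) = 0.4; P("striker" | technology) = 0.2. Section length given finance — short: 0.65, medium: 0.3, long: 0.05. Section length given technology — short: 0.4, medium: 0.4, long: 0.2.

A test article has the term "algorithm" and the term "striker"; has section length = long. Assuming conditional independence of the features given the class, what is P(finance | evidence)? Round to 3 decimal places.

finance: 0.55 × 0.55 × 0.4 × 0.05 = 0.00605
technology: 0.45 × 0.6 × 0.2 × 0.2 = 0.0108
P(finance | x) = 0.00605 / 0.01685 ≈ 0.359

0.359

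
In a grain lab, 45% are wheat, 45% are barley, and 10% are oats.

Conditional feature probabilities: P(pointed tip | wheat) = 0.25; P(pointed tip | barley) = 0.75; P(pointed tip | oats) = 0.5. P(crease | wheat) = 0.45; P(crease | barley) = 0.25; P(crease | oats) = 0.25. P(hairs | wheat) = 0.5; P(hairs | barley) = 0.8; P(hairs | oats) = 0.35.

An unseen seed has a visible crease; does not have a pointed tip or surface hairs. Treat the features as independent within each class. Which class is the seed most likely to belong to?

wheat

wheat: 0.45 × (1−0.25) × 0.45 × (1−0.5) = 0.0759375
barley: 0.45 × (1−0.75) × 0.25 × (1−0.8) = 0.005625
oats: 0.1 × (1−0.5) × 0.25 × (1−0.35) = 0.008125
Highest score → wheat.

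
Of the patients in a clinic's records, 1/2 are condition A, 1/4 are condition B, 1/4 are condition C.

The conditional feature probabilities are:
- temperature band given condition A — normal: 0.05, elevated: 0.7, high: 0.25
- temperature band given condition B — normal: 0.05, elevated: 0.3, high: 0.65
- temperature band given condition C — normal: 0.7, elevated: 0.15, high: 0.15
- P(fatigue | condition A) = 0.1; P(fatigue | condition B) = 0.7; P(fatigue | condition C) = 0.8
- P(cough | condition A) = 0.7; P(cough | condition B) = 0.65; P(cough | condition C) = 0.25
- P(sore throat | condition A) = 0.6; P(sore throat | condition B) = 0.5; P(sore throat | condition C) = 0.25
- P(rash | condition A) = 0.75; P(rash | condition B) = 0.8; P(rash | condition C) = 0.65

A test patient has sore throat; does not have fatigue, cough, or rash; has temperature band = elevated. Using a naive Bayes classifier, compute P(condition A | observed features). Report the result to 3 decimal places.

condition A: 0.5 × 0.7 × (1−0.1) × (1−0.7) × 0.6 × (1−0.75) = 0.014175
condition B: 0.25 × 0.3 × (1−0.7) × (1−0.65) × 0.5 × (1−0.8) = 0.0007875
condition C: 0.25 × 0.15 × (1−0.8) × (1−0.25) × 0.25 × (1−0.65) = 0.0004921875
P(condition A | x) = 0.014175 / 0.0154546875 ≈ 0.917

0.917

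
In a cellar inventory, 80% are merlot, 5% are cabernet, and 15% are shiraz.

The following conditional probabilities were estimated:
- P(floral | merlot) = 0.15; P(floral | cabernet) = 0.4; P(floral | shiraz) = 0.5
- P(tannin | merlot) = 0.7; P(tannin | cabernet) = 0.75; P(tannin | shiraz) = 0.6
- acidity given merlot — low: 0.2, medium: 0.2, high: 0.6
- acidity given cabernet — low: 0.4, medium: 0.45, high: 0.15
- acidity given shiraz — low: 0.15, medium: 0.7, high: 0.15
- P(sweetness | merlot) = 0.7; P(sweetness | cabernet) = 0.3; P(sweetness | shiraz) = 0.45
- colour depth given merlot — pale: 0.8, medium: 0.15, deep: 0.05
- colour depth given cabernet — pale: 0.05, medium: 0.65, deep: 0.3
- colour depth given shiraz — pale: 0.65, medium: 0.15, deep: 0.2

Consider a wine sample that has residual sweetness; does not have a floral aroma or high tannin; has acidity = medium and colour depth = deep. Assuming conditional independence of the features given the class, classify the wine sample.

merlot: 0.8 × (1−0.15) × (1−0.7) × 0.2 × 0.7 × 0.05 = 0.001428
cabernet: 0.05 × (1−0.4) × (1−0.75) × 0.45 × 0.3 × 0.3 = 0.00030375
shiraz: 0.15 × (1−0.5) × (1−0.6) × 0.7 × 0.45 × 0.2 = 0.00189
Highest score → shiraz.

shiraz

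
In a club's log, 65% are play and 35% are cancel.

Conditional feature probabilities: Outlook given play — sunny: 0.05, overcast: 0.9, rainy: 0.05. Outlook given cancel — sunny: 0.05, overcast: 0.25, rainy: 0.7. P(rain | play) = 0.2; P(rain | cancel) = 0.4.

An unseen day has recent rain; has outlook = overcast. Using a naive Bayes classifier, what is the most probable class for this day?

play: 0.65 × 0.9 × 0.2 = 0.117
cancel: 0.35 × 0.25 × 0.4 = 0.035
Highest score → play.

play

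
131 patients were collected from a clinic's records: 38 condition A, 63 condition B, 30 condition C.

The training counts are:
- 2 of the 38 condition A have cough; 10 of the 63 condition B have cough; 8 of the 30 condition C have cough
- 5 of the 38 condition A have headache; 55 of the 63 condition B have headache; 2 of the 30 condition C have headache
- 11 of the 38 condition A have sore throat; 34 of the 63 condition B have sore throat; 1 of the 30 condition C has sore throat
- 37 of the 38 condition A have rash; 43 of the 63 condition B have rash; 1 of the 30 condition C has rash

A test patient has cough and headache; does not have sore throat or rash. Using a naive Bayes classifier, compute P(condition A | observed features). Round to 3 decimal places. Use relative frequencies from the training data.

0.003

condition A: (38/131) × (2/38) × (5/38) × (27/38) × (1/38) ≈ 0.0000375614
condition B: (63/131) × (10/63) × (55/63) × (29/63) × (20/63) ≈ 0.00973863
condition C: (30/131) × (8/30) × (2/30) × (29/30) × (29/30) ≈ 0.00380435
P(condition A | x) = 0.0000375614 / 0.0135805414 ≈ 0.003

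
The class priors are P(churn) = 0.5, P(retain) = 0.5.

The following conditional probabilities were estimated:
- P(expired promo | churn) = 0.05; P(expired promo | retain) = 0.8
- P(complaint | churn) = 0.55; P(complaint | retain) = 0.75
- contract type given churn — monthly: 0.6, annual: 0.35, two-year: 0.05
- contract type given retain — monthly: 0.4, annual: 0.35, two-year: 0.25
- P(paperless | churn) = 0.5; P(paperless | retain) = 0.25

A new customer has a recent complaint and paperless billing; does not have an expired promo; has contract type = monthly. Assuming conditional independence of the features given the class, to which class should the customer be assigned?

churn

churn: 0.5 × (1−0.05) × 0.55 × 0.6 × 0.5 = 0.078375
retain: 0.5 × (1−0.8) × 0.75 × 0.4 × 0.25 = 0.0075
Highest score → churn.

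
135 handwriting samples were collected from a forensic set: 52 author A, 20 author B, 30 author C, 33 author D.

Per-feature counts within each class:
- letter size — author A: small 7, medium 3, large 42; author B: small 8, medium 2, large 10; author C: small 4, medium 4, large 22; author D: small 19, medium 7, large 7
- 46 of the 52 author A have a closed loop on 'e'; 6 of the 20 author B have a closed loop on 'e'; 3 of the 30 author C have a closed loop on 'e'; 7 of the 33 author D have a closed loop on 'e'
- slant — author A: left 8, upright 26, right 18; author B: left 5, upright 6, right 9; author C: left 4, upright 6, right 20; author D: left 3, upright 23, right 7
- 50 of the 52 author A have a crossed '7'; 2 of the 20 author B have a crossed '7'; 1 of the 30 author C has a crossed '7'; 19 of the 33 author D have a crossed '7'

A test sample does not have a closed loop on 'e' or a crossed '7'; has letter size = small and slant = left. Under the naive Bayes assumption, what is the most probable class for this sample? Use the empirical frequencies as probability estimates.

author B

author A: (52/135) × (7/52) × (6/52) × (8/52) × (2/52) ≈ 0.0000354018
author B: (20/135) × (8/20) × (14/20) × (5/20) × (18/20) ≈ 0.00933333
author C: (30/135) × (4/30) × (27/30) × (4/30) × (29/30) ≈ 0.00343704
author D: (33/135) × (19/33) × (26/33) × (3/33) × (14/33) ≈ 0.00427662
Highest score → author B.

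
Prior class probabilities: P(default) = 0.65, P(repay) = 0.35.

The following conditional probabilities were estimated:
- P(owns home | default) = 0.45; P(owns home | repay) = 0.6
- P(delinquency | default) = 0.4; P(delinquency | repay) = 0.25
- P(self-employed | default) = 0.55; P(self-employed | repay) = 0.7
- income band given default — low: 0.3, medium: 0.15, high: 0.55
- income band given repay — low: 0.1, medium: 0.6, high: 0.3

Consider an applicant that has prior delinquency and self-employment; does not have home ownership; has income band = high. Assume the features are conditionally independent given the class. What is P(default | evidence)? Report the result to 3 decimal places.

0.855

default: 0.65 × (1−0.45) × 0.4 × 0.55 × 0.55 = 0.0432575
repay: 0.35 × (1−0.6) × 0.25 × 0.7 × 0.3 = 0.00735
P(default | x) = 0.0432575 / 0.0506075 ≈ 0.855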